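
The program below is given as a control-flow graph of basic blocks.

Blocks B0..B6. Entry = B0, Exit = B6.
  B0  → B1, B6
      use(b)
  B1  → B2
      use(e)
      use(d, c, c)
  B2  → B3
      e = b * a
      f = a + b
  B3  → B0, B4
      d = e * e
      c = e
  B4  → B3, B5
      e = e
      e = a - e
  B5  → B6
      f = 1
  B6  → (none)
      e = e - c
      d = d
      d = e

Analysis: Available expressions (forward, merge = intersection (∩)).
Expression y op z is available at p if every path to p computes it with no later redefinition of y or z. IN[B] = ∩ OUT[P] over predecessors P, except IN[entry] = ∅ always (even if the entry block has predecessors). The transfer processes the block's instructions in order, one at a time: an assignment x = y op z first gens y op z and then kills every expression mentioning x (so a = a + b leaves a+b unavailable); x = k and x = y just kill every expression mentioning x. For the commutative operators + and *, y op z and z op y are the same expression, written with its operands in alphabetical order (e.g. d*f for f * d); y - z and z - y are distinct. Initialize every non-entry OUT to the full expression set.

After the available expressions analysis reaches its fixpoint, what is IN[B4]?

Answer: {a*b, a+b, e*e}

Trace:
Converged values:
  B0: | IN={} | OUT={}
  B1: | IN={} | OUT={}
  B2: | IN={} | OUT={a*b, a+b}
  B3: | IN={a*b, a+b} | OUT={a*b, a+b, e*e}
  B4: | IN={a*b, a+b, e*e} | OUT={a*b, a+b}
  B5: | IN={a*b, a+b} | OUT={a*b, a+b}
  B6: | IN={} | OUT={}

Merge at B4: IN[B4] = OUT[B3] = {a*b, a+b, e*e}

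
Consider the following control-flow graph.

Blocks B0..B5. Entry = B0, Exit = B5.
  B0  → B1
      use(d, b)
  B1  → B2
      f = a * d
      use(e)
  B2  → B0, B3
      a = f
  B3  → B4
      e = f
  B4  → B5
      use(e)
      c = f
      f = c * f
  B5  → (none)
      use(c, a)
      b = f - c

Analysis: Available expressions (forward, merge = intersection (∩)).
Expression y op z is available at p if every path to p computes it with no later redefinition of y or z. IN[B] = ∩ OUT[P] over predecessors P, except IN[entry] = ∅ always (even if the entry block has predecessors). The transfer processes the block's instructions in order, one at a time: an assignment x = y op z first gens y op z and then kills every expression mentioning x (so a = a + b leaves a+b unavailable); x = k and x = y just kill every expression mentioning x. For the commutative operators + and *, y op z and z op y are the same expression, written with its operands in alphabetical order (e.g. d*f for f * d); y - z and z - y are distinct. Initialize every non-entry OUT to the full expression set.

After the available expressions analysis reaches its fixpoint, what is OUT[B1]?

Answer: {a*d}

Derivation:
Per-block solution:
  B0: | IN={} | OUT={}
  B1: | IN={} | OUT={a*d}
  B2: | IN={a*d} | OUT={}
  B3: | IN={} | OUT={}
  B4: | IN={} | OUT={}
  B5: | IN={} | OUT={f-c}

Merge at B1: IN[B1] = OUT[B0] = {}
Applying B1's transfer function to that IN value gives OUT[B1] (row B1 above).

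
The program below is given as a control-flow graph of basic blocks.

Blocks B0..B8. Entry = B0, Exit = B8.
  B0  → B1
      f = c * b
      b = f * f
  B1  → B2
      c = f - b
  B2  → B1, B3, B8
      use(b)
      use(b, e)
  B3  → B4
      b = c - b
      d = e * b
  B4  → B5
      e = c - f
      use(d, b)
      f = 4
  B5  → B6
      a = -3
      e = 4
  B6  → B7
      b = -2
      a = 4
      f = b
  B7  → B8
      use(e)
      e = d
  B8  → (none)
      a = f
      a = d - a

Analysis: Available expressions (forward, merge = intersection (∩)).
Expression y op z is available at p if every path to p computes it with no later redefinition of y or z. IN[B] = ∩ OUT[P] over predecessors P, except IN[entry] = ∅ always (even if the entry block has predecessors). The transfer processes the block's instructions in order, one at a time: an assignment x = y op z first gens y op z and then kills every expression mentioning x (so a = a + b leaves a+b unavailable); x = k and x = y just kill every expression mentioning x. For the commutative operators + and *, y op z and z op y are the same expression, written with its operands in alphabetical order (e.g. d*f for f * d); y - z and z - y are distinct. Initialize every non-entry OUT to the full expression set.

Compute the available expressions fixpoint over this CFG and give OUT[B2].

Answer: {f*f, f-b}

Derivation:
Fixpoint table:
  B0: | IN={} | OUT={f*f}
  B1: | IN={f*f} | OUT={f*f, f-b}
  B2: | IN={f*f, f-b} | OUT={f*f, f-b}
  B3: | IN={f*f, f-b} | OUT={b*e, f*f}
  B4: | IN={b*e, f*f} | OUT={}
  B5: | IN={} | OUT={}
  B6: | IN={} | OUT={}
  B7: | IN={} | OUT={}
  B8: | IN={} | OUT={}

Merge at B2: IN[B2] = OUT[B1] = {f*f, f-b}
Applying B2's transfer function to that IN value gives OUT[B2] (row B2 above).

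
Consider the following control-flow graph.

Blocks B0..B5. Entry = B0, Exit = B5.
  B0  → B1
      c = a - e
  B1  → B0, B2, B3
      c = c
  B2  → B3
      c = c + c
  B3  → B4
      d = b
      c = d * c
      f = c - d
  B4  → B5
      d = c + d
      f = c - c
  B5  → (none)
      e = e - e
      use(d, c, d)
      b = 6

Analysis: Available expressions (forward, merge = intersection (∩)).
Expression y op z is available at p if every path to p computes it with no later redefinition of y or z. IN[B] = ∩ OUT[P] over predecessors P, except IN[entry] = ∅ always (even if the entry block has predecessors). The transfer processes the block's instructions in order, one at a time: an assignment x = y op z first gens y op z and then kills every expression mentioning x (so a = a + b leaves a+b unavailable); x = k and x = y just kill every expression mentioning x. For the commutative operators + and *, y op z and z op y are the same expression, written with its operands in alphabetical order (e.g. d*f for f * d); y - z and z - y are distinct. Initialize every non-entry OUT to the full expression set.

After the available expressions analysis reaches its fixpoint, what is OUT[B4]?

Answer: {a-e, c-c}

Working:
Converged values:
  B0:  IN={}  OUT={a-e}
  B1:  IN={a-e}  OUT={a-e}
  B2:  IN={a-e}  OUT={a-e}
  B3:  IN={a-e}  OUT={a-e, c-d}
  B4:  IN={a-e, c-d}  OUT={a-e, c-c}
  B5:  IN={a-e, c-c}  OUT={c-c}

Merge at B4: IN[B4] = OUT[B3] = {a-e, c-d}
Applying B4's transfer function to that IN value gives OUT[B4] (row B4 above).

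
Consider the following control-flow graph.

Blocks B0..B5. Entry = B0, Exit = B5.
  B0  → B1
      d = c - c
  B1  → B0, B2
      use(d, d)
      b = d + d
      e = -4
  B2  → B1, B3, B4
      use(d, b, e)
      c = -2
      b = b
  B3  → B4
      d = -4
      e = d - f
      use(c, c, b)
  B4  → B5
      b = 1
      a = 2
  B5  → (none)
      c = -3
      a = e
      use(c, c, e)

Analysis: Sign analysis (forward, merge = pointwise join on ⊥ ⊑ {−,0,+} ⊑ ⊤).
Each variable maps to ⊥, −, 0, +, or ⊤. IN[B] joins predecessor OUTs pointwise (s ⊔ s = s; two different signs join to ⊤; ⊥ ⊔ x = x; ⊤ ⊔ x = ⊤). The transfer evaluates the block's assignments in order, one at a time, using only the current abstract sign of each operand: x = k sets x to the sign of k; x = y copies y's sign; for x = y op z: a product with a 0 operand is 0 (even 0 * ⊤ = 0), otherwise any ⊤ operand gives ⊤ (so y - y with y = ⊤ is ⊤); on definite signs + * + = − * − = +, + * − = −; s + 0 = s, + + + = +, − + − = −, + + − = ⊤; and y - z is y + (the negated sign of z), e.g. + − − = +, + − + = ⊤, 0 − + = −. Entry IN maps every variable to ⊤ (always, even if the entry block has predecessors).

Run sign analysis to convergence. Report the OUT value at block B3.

Answer: {a: ⊤, b: ⊤, c: -, d: -, e: ⊤, f: ⊤}

Working:
Per-block solution:
  B0: | IN=(all ⊤) | OUT=(all ⊤)
  B1: | IN=(all ⊤) | OUT={e:-; rest ⊤}
  B2: | IN={e:-; rest ⊤} | OUT={c:-, e:-; rest ⊤}
  B3: | IN={c:-, e:-; rest ⊤} | OUT={c:-, d:-; rest ⊤}
  B4: | IN={c:-; rest ⊤} | OUT={a:+, b:+, c:-; rest ⊤}
  B5: | IN={a:+, b:+, c:-; rest ⊤} | OUT={b:+, c:-; rest ⊤}

Merge at B3: IN[B3] = OUT[B2] = {a: ⊤, b: ⊤, c: -, d: ⊤, e: -, f: ⊤}
Applying B3's transfer function to that IN value gives OUT[B3] (row B3 above).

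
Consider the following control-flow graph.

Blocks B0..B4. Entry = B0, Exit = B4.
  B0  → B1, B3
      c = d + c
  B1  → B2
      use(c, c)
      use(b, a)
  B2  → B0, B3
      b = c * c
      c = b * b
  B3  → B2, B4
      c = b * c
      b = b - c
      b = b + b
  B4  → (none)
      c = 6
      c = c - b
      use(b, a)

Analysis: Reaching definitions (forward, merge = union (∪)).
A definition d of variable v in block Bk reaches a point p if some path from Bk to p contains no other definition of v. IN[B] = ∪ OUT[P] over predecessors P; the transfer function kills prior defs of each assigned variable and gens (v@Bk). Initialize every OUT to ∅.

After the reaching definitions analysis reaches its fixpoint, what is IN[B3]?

Answer: {b@B2, c@B0, c@B2}

Trace:
Converged values:
  B0: | IN={b@B2, c@B2} | OUT={b@B2, c@B0}
  B1: | IN={b@B2, c@B0} | OUT={b@B2, c@B0}
  B2: | IN={b@B2, b@B3, c@B0, c@B3} | OUT={b@B2, c@B2}
  B3: | IN={b@B2, c@B0, c@B2} | OUT={b@B3, c@B3}
  B4: | IN={b@B3, c@B3} | OUT={b@B3, c@B4}

Merge at B3: IN[B3] = OUT[B0] ⊔ OUT[B2] = {b@B2, c@B0, c@B2}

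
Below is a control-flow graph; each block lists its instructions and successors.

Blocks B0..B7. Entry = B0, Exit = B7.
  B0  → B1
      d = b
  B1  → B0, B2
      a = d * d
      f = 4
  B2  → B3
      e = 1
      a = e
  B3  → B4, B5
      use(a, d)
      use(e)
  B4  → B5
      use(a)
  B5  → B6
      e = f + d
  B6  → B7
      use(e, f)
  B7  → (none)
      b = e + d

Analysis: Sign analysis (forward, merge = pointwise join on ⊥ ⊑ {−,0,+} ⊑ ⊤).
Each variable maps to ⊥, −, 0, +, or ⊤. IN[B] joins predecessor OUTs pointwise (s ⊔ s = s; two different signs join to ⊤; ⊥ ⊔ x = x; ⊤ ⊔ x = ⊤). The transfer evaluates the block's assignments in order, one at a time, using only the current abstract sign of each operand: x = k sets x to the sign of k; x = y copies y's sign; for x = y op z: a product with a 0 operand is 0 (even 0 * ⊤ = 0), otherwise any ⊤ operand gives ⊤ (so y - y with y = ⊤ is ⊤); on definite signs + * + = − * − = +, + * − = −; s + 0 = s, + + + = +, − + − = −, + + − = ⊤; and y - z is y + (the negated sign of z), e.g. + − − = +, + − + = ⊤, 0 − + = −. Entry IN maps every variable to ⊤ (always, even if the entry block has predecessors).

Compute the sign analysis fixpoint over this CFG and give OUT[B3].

Answer: {a: +, b: ⊤, c: ⊤, d: ⊤, e: +, f: +}

Derivation:
Converged values:
  B0:  IN=(all ⊤)  OUT=(all ⊤)
  B1:  IN=(all ⊤)  OUT={f:+; rest ⊤}
  B2:  IN={f:+; rest ⊤}  OUT={a:+, e:+, f:+; rest ⊤}
  B3:  IN={a:+, e:+, f:+; rest ⊤}  OUT={a:+, e:+, f:+; rest ⊤}
  B4:  IN={a:+, e:+, f:+; rest ⊤}  OUT={a:+, e:+, f:+; rest ⊤}
  B5:  IN={a:+, e:+, f:+; rest ⊤}  OUT={a:+, f:+; rest ⊤}
  B6:  IN={a:+, f:+; rest ⊤}  OUT={a:+, f:+; rest ⊤}
  B7:  IN={a:+, f:+; rest ⊤}  OUT={a:+, f:+; rest ⊤}

Merge at B3: IN[B3] = OUT[B2] = {a: +, b: ⊤, c: ⊤, d: ⊤, e: +, f: +}
Applying B3's transfer function to that IN value gives OUT[B3] (row B3 above).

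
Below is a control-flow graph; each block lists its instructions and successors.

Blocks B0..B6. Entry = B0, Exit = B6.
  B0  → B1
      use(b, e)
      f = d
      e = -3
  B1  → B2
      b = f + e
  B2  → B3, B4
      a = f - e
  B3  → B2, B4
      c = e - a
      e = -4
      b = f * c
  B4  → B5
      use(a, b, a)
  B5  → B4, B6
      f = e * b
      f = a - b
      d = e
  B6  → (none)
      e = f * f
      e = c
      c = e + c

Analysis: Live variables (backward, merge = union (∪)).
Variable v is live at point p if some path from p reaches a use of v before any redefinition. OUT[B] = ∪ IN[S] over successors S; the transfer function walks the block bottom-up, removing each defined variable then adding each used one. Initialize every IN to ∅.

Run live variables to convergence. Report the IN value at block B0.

Answer: {b, c, d, e}

Working:
Converged values:
  B0:  IN={b, c, d, e}  OUT={c, e, f}
  B1:  IN={c, e, f}  OUT={b, c, e, f}
  B2:  IN={b, c, e, f}  OUT={a, b, c, e, f}
  B3:  IN={a, e, f}  OUT={a, b, c, e, f}
  B4:  IN={a, b, c, e}  OUT={a, b, c, e}
  B5:  IN={a, b, c, e}  OUT={a, b, c, e, f}
  B6:  IN={c, f}  OUT={}

Merge at B0: OUT[B0] = IN[B1] = {c, e, f}
Applying B0's transfer function to that OUT value gives IN[B0] (row B0 above).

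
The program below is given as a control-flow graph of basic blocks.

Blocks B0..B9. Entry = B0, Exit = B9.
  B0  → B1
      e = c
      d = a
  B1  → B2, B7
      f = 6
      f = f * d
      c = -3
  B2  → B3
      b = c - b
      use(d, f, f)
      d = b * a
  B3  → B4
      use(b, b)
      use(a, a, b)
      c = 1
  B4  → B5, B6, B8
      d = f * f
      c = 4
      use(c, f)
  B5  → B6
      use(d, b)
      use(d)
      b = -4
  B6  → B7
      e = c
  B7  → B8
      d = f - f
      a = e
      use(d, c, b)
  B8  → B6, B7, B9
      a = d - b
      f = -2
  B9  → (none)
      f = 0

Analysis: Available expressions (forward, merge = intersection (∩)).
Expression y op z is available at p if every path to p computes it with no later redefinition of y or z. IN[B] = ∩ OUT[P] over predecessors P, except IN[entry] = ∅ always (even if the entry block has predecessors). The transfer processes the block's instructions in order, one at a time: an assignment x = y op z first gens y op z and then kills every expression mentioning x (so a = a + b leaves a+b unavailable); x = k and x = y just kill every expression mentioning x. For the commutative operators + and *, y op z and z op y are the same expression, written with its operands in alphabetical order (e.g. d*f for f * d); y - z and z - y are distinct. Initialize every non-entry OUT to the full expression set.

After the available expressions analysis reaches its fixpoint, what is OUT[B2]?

Fixpoint table:
  B0: | IN={} | OUT={}
  B1: | IN={} | OUT={}
  B2: | IN={} | OUT={a*b}
  B3: | IN={a*b} | OUT={a*b}
  B4: | IN={a*b} | OUT={a*b, f*f}
  B5: | IN={a*b, f*f} | OUT={f*f}
  B6: | IN={} | OUT={}
  B7: | IN={} | OUT={f-f}
  B8: | IN={} | OUT={d-b}
  B9: | IN={d-b} | OUT={d-b}

Merge at B2: IN[B2] = OUT[B1] = {}
Applying B2's transfer function to that IN value gives OUT[B2] (row B2 above).

Answer: {a*b}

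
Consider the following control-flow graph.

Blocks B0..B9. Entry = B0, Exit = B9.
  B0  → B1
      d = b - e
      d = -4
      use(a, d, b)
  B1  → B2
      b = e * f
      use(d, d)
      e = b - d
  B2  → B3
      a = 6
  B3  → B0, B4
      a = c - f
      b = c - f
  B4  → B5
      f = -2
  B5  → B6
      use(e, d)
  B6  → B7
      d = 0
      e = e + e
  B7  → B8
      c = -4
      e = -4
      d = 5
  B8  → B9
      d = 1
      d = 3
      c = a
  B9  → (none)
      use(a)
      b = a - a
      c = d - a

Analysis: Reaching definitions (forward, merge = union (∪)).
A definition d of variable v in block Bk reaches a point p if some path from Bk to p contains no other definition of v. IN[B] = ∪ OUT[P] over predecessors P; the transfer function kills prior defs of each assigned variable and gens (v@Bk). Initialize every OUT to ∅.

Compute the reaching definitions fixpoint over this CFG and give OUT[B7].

Per-block solution:
  B0:  IN={a@B3, b@B3, d@B0, e@B1}  OUT={a@B3, b@B3, d@B0, e@B1}
  B1:  IN={a@B3, b@B3, d@B0, e@B1}  OUT={a@B3, b@B1, d@B0, e@B1}
  B2:  IN={a@B3, b@B1, d@B0, e@B1}  OUT={a@B2, b@B1, d@B0, e@B1}
  B3:  IN={a@B2, b@B1, d@B0, e@B1}  OUT={a@B3, b@B3, d@B0, e@B1}
  B4:  IN={a@B3, b@B3, d@B0, e@B1}  OUT={a@B3, b@B3, d@B0, e@B1, f@B4}
  B5:  IN={a@B3, b@B3, d@B0, e@B1, f@B4}  OUT={a@B3, b@B3, d@B0, e@B1, f@B4}
  B6:  IN={a@B3, b@B3, d@B0, e@B1, f@B4}  OUT={a@B3, b@B3, d@B6, e@B6, f@B4}
  B7:  IN={a@B3, b@B3, d@B6, e@B6, f@B4}  OUT={a@B3, b@B3, c@B7, d@B7, e@B7, f@B4}
  B8:  IN={a@B3, b@B3, c@B7, d@B7, e@B7, f@B4}  OUT={a@B3, b@B3, c@B8, d@B8, e@B7, f@B4}
  B9:  IN={a@B3, b@B3, c@B8, d@B8, e@B7, f@B4}  OUT={a@B3, b@B9, c@B9, d@B8, e@B7, f@B4}

Merge at B7: IN[B7] = OUT[B6] = {a@B3, b@B3, d@B6, e@B6, f@B4}
Applying B7's transfer function to that IN value gives OUT[B7] (row B7 above).

Answer: {a@B3, b@B3, c@B7, d@B7, e@B7, f@B4}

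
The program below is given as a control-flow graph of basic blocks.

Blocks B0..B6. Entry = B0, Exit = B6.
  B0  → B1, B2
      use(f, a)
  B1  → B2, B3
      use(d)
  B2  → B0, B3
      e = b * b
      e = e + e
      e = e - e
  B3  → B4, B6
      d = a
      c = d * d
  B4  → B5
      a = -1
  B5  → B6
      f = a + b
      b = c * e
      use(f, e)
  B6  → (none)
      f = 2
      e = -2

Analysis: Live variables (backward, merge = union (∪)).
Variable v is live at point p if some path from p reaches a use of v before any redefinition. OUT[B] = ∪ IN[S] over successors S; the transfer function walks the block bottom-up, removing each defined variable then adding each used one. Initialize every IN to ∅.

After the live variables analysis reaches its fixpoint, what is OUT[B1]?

Answer: {a, b, d, e, f}

Derivation:
Per-block solution:
  B0:   IN={a, b, d, e, f}   OUT={a, b, d, e, f}
  B1:   IN={a, b, d, e, f}   OUT={a, b, d, e, f}
  B2:   IN={a, b, d, f}   OUT={a, b, d, e, f}
  B3:   IN={a, b, e}   OUT={b, c, e}
  B4:   IN={b, c, e}   OUT={a, b, c, e}
  B5:   IN={a, b, c, e}   OUT={}
  B6:   IN={}   OUT={}

Merge at B1: OUT[B1] = IN[B2] ⊔ IN[B3] = {a, b, d, e, f}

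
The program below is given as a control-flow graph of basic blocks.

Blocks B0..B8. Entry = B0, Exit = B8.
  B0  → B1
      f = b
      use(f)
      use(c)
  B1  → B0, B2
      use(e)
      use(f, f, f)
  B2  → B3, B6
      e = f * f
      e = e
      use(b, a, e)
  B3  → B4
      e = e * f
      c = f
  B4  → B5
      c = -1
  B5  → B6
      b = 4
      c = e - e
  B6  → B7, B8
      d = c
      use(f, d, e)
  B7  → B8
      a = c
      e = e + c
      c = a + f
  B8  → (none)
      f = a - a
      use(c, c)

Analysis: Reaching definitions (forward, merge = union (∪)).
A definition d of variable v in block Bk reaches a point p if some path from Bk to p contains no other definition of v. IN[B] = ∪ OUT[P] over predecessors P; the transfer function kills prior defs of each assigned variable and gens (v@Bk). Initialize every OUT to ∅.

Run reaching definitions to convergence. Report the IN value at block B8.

Answer: {a@B7, b@B5, c@B5, c@B7, d@B6, e@B2, e@B3, e@B7, f@B0}

Trace:
Fixpoint table:
  B0:  IN={f@B0}  OUT={f@B0}
  B1:  IN={f@B0}  OUT={f@B0}
  B2:  IN={f@B0}  OUT={e@B2, f@B0}
  B3:  IN={e@B2, f@B0}  OUT={c@B3, e@B3, f@B0}
  B4:  IN={c@B3, e@B3, f@B0}  OUT={c@B4, e@B3, f@B0}
  B5:  IN={c@B4, e@B3, f@B0}  OUT={b@B5, c@B5, e@B3, f@B0}
  B6:  IN={b@B5, c@B5, e@B2, e@B3, f@B0}  OUT={b@B5, c@B5, d@B6, e@B2, e@B3, f@B0}
  B7:  IN={b@B5, c@B5, d@B6, e@B2, e@B3, f@B0}  OUT={a@B7, b@B5, c@B7, d@B6, e@B7, f@B0}
  B8:  IN={a@B7, b@B5, c@B5, c@B7, d@B6, e@B2, e@B3, e@B7, f@B0}  OUT={a@B7, b@B5, c@B5, c@B7, d@B6, e@B2, e@B3, e@B7, f@B8}

Merge at B8: IN[B8] = OUT[B6] ⊔ OUT[B7] = {a@B7, b@B5, c@B5, c@B7, d@B6, e@B2, e@B3, e@B7, f@B0}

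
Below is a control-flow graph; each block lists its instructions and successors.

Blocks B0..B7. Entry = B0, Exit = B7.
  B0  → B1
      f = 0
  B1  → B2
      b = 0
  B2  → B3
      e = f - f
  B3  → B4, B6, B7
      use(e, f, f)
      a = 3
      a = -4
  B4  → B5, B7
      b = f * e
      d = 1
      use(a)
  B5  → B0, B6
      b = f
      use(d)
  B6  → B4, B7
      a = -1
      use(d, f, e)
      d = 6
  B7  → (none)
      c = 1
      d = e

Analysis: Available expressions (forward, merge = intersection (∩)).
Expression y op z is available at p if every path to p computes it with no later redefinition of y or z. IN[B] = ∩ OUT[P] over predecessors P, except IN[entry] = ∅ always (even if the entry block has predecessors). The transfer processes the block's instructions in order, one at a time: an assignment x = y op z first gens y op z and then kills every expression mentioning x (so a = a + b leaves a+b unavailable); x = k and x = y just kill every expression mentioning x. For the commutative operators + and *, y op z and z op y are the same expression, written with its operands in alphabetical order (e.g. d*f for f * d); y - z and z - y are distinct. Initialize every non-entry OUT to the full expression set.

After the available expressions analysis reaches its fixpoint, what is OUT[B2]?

Answer: {f-f}

Working:
Per-block solution:
  B0: | IN={} | OUT={}
  B1: | IN={} | OUT={}
  B2: | IN={} | OUT={f-f}
  B3: | IN={f-f} | OUT={f-f}
  B4: | IN={f-f} | OUT={e*f, f-f}
  B5: | IN={e*f, f-f} | OUT={e*f, f-f}
  B6: | IN={f-f} | OUT={f-f}
  B7: | IN={f-f} | OUT={f-f}

Merge at B2: IN[B2] = OUT[B1] = {}
Applying B2's transfer function to that IN value gives OUT[B2] (row B2 above).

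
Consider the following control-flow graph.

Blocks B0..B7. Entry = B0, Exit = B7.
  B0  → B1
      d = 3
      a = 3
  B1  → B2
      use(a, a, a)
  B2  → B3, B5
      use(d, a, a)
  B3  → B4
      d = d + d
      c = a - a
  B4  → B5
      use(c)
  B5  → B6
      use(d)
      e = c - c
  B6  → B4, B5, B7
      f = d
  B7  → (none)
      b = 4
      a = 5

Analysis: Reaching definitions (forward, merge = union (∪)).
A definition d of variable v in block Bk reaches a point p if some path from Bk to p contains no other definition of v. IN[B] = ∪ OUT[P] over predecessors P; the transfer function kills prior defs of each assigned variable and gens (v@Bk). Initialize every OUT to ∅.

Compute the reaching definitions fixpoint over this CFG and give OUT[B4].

Answer: {a@B0, c@B3, d@B0, d@B3, e@B5, f@B6}

Working:
Converged values:
  B0: | IN={} | OUT={a@B0, d@B0}
  B1: | IN={a@B0, d@B0} | OUT={a@B0, d@B0}
  B2: | IN={a@B0, d@B0} | OUT={a@B0, d@B0}
  B3: | IN={a@B0, d@B0} | OUT={a@B0, c@B3, d@B3}
  B4: | IN={a@B0, c@B3, d@B0, d@B3, e@B5, f@B6} | OUT={a@B0, c@B3, d@B0, d@B3, e@B5, f@B6}
  B5: | IN={a@B0, c@B3, d@B0, d@B3, e@B5, f@B6} | OUT={a@B0, c@B3, d@B0, d@B3, e@B5, f@B6}
  B6: | IN={a@B0, c@B3, d@B0, d@B3, e@B5, f@B6} | OUT={a@B0, c@B3, d@B0, d@B3, e@B5, f@B6}
  B7: | IN={a@B0, c@B3, d@B0, d@B3, e@B5, f@B6} | OUT={a@B7, b@B7, c@B3, d@B0, d@B3, e@B5, f@B6}

Merge at B4: IN[B4] = OUT[B3] ⊔ OUT[B6] = {a@B0, c@B3, d@B0, d@B3, e@B5, f@B6}
Applying B4's transfer function to that IN value gives OUT[B4] (row B4 above).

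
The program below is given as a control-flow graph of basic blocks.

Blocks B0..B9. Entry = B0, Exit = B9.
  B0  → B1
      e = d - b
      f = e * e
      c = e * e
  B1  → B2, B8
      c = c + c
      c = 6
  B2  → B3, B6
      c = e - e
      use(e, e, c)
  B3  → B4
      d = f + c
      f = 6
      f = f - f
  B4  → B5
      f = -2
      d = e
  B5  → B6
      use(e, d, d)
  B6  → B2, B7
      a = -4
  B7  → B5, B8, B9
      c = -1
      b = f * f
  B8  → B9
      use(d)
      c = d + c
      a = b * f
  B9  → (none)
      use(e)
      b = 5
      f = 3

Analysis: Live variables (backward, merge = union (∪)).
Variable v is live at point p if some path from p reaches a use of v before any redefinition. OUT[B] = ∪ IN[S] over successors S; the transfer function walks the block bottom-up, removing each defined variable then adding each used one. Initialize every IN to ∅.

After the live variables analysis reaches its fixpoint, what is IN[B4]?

Answer: {e}

Working:
Per-block solution:
  B0:  IN={b, d}  OUT={b, c, d, e, f}
  B1:  IN={b, c, d, e, f}  OUT={b, c, d, e, f}
  B2:  IN={d, e, f}  OUT={c, d, e, f}
  B3:  IN={c, e, f}  OUT={e}
  B4:  IN={e}  OUT={d, e, f}
  B5:  IN={d, e, f}  OUT={d, e, f}
  B6:  IN={d, e, f}  OUT={d, e, f}
  B7:  IN={d, e, f}  OUT={b, c, d, e, f}
  B8:  IN={b, c, d, e, f}  OUT={e}
  B9:  IN={e}  OUT={}

Merge at B4: OUT[B4] = IN[B5] = {d, e, f}
Applying B4's transfer function to that OUT value gives IN[B4] (row B4 above).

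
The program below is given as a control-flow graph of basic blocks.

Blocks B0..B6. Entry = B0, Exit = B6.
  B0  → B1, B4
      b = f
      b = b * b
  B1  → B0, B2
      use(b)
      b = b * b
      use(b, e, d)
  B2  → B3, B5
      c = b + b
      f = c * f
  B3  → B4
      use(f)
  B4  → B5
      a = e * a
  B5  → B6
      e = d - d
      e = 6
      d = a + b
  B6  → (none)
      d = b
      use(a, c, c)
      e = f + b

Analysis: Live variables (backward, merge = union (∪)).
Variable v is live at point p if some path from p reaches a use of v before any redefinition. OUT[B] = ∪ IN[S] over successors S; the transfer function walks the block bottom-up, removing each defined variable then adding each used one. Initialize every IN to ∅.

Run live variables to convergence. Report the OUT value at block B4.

Answer: {a, b, c, d, f}

Trace:
Fixpoint table:
  B0: | IN={a, c, d, e, f} | OUT={a, b, c, d, e, f}
  B1: | IN={a, b, c, d, e, f} | OUT={a, b, c, d, e, f}
  B2: | IN={a, b, d, e, f} | OUT={a, b, c, d, e, f}
  B3: | IN={a, b, c, d, e, f} | OUT={a, b, c, d, e, f}
  B4: | IN={a, b, c, d, e, f} | OUT={a, b, c, d, f}
  B5: | IN={a, b, c, d, f} | OUT={a, b, c, f}
  B6: | IN={a, b, c, f} | OUT={}

Merge at B4: OUT[B4] = IN[B5] = {a, b, c, d, f}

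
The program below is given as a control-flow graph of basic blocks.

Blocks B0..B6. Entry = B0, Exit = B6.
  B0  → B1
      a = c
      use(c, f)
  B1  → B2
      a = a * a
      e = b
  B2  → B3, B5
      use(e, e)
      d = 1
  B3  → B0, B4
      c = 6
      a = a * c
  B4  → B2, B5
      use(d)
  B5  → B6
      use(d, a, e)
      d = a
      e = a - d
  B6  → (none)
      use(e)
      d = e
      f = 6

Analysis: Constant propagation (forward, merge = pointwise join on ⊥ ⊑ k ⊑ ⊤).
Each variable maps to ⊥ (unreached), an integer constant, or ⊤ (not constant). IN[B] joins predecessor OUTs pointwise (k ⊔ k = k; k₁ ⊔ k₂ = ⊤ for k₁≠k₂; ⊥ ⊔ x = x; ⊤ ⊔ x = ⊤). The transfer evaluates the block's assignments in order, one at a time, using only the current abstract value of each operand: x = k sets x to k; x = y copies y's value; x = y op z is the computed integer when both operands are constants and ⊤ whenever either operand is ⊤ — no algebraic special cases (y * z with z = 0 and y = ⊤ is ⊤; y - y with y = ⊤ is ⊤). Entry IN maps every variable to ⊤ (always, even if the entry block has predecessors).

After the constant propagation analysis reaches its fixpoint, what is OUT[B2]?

Answer: {a: ⊤, b: ⊤, c: ⊤, d: 1, e: ⊤, f: ⊤}

Derivation:
Per-block solution:
  B0:  IN=(all ⊤)  OUT=(all ⊤)
  B1:  IN=(all ⊤)  OUT=(all ⊤)
  B2:  IN=(all ⊤)  OUT={d:1; rest ⊤}
  B3:  IN={d:1; rest ⊤}  OUT={c:6, d:1; rest ⊤}
  B4:  IN={c:6, d:1; rest ⊤}  OUT={c:6, d:1; rest ⊤}
  B5:  IN={d:1; rest ⊤}  OUT=(all ⊤)
  B6:  IN=(all ⊤)  OUT={f:6; rest ⊤}

Merge at B2: IN[B2] = OUT[B1] ⊔ OUT[B4] = {a: ⊤, b: ⊤, c: ⊤, d: ⊤, e: ⊤, f: ⊤}
Applying B2's transfer function to that IN value gives OUT[B2] (row B2 above).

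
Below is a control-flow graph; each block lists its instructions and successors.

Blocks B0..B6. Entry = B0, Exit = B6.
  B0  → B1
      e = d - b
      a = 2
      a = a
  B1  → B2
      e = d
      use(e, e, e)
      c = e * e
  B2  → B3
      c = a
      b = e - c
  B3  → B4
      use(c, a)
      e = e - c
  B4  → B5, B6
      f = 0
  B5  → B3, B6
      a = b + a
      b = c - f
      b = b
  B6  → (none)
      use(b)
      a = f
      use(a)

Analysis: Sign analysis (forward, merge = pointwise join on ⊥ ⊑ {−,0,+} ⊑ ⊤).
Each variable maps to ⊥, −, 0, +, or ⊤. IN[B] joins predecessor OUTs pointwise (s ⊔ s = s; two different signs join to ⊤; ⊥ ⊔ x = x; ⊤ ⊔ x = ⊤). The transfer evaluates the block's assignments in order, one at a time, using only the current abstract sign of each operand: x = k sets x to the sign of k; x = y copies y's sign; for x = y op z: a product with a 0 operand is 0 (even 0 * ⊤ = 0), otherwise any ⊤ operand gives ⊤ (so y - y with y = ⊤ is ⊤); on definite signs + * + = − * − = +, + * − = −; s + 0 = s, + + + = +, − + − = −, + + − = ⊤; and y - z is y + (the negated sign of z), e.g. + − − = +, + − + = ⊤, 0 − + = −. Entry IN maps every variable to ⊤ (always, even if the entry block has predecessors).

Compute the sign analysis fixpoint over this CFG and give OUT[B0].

Answer: {a: +, b: ⊤, c: ⊤, d: ⊤, e: ⊤, f: ⊤}

Trace:
Per-block solution:
  B0:   IN=(all ⊤)   OUT={a:+; rest ⊤}
  B1:   IN={a:+; rest ⊤}   OUT={a:+; rest ⊤}
  B2:   IN={a:+; rest ⊤}   OUT={a:+, c:+; rest ⊤}
  B3:   IN={c:+; rest ⊤}   OUT={c:+; rest ⊤}
  B4:   IN={c:+; rest ⊤}   OUT={c:+, f:0; rest ⊤}
  B5:   IN={c:+, f:0; rest ⊤}   OUT={b:+, c:+, f:0; rest ⊤}
  B6:   IN={c:+, f:0; rest ⊤}   OUT={a:0, c:+, f:0; rest ⊤}

B0 is the boundary node: IN[B0] = {a: ⊤, b: ⊤, c: ⊤, d: ⊤, e: ⊤, f: ⊤}
Applying B0's transfer function to that IN value gives OUT[B0] (row B0 above).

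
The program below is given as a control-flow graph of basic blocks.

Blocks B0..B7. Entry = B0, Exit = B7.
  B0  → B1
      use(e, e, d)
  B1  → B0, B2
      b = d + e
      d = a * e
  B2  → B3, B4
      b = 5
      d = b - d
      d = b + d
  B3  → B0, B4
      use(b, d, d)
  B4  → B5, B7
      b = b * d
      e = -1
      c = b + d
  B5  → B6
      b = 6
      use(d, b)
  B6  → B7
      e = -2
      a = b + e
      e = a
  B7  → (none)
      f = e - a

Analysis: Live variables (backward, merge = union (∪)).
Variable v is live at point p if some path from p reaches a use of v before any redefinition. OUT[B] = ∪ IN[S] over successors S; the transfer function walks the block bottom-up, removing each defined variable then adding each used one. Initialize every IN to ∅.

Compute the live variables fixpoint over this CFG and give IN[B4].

Per-block solution:
  B0: | IN={a, d, e} | OUT={a, d, e}
  B1: | IN={a, d, e} | OUT={a, d, e}
  B2: | IN={a, d, e} | OUT={a, b, d, e}
  B3: | IN={a, b, d, e} | OUT={a, b, d, e}
  B4: | IN={a, b, d} | OUT={a, d, e}
  B5: | IN={d} | OUT={b}
  B6: | IN={b} | OUT={a, e}
  B7: | IN={a, e} | OUT={}

Merge at B4: OUT[B4] = IN[B5] ⊔ IN[B7] = {a, d, e}
Applying B4's transfer function to that OUT value gives IN[B4] (row B4 above).

Answer: {a, b, d}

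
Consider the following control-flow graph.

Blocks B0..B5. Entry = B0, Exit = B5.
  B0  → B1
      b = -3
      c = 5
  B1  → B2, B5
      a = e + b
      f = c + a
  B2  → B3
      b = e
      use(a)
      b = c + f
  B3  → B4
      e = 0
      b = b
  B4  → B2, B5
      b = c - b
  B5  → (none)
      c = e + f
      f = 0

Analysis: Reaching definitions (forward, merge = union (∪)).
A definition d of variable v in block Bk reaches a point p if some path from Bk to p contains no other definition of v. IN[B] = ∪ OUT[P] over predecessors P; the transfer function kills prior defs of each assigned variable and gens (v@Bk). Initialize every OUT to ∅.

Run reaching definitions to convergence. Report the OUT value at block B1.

Answer: {a@B1, b@B0, c@B0, f@B1}

Derivation:
Converged values:
  B0: | IN={} | OUT={b@B0, c@B0}
  B1: | IN={b@B0, c@B0} | OUT={a@B1, b@B0, c@B0, f@B1}
  B2: | IN={a@B1, b@B0, b@B4, c@B0, e@B3, f@B1} | OUT={a@B1, b@B2, c@B0, e@B3, f@B1}
  B3: | IN={a@B1, b@B2, c@B0, e@B3, f@B1} | OUT={a@B1, b@B3, c@B0, e@B3, f@B1}
  B4: | IN={a@B1, b@B3, c@B0, e@B3, f@B1} | OUT={a@B1, b@B4, c@B0, e@B3, f@B1}
  B5: | IN={a@B1, b@B0, b@B4, c@B0, e@B3, f@B1} | OUT={a@B1, b@B0, b@B4, c@B5, e@B3, f@B5}

Merge at B1: IN[B1] = OUT[B0] = {b@B0, c@B0}
Applying B1's transfer function to that IN value gives OUT[B1] (row B1 above).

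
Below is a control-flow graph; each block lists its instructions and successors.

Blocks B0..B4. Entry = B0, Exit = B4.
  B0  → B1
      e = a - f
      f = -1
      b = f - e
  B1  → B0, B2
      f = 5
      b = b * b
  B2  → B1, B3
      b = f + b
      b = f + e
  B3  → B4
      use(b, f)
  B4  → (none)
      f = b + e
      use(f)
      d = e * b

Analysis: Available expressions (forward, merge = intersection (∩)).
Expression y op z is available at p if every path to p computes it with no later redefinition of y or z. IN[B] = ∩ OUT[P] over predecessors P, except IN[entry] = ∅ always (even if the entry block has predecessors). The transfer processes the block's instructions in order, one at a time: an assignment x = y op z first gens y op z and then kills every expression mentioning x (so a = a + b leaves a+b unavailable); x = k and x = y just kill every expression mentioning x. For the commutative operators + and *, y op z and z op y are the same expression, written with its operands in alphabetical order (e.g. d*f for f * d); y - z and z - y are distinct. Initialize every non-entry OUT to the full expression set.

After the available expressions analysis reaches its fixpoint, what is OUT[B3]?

Converged values:
  B0: | IN={} | OUT={f-e}
  B1: | IN={} | OUT={}
  B2: | IN={} | OUT={e+f}
  B3: | IN={e+f} | OUT={e+f}
  B4: | IN={e+f} | OUT={b*e, b+e}

Merge at B3: IN[B3] = OUT[B2] = {e+f}
Applying B3's transfer function to that IN value gives OUT[B3] (row B3 above).

Answer: {e+f}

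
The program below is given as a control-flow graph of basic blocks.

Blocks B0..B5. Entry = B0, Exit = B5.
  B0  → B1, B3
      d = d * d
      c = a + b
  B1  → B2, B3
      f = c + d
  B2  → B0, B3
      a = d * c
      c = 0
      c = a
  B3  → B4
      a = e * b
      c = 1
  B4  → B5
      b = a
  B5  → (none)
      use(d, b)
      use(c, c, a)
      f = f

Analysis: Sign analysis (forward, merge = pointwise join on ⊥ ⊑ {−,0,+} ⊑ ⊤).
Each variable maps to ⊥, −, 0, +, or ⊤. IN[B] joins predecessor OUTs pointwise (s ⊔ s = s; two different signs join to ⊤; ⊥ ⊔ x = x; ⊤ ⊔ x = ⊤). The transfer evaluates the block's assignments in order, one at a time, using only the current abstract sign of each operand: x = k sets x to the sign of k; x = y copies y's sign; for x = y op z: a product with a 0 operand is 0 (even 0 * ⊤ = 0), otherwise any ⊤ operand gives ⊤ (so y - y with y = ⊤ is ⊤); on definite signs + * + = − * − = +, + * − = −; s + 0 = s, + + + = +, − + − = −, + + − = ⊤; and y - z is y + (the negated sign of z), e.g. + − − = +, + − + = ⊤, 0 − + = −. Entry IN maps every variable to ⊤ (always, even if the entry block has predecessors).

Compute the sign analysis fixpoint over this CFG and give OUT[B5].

Answer: {a: ⊤, b: ⊤, c: +, d: ⊤, e: ⊤, f: ⊤}

Derivation:
Converged values:
  B0:   IN=(all ⊤)   OUT=(all ⊤)
  B1:   IN=(all ⊤)   OUT=(all ⊤)
  B2:   IN=(all ⊤)   OUT=(all ⊤)
  B3:   IN=(all ⊤)   OUT={c:+; rest ⊤}
  B4:   IN={c:+; rest ⊤}   OUT={c:+; rest ⊤}
  B5:   IN={c:+; rest ⊤}   OUT={c:+; rest ⊤}

Merge at B5: IN[B5] = OUT[B4] = {a: ⊤, b: ⊤, c: +, d: ⊤, e: ⊤, f: ⊤}
Applying B5's transfer function to that IN value gives OUT[B5] (row B5 above).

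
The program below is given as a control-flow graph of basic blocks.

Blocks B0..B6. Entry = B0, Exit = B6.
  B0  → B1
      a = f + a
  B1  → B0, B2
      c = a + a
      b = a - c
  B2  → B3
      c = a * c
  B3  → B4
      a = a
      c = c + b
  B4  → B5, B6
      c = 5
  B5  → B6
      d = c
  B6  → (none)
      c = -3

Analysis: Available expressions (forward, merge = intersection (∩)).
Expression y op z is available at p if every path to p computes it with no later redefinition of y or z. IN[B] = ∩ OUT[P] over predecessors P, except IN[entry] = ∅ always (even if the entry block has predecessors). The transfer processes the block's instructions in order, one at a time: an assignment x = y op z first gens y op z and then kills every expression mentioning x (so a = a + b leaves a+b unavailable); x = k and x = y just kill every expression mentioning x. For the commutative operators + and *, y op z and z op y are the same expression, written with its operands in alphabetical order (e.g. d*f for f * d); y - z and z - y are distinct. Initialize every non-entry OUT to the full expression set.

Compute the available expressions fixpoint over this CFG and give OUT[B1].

Answer: {a+a, a-c}

Derivation:
Converged values:
  B0: | IN={} | OUT={}
  B1: | IN={} | OUT={a+a, a-c}
  B2: | IN={a+a, a-c} | OUT={a+a}
  B3: | IN={a+a} | OUT={}
  B4: | IN={} | OUT={}
  B5: | IN={} | OUT={}
  B6: | IN={} | OUT={}

Merge at B1: IN[B1] = OUT[B0] = {}
Applying B1's transfer function to that IN value gives OUT[B1] (row B1 above).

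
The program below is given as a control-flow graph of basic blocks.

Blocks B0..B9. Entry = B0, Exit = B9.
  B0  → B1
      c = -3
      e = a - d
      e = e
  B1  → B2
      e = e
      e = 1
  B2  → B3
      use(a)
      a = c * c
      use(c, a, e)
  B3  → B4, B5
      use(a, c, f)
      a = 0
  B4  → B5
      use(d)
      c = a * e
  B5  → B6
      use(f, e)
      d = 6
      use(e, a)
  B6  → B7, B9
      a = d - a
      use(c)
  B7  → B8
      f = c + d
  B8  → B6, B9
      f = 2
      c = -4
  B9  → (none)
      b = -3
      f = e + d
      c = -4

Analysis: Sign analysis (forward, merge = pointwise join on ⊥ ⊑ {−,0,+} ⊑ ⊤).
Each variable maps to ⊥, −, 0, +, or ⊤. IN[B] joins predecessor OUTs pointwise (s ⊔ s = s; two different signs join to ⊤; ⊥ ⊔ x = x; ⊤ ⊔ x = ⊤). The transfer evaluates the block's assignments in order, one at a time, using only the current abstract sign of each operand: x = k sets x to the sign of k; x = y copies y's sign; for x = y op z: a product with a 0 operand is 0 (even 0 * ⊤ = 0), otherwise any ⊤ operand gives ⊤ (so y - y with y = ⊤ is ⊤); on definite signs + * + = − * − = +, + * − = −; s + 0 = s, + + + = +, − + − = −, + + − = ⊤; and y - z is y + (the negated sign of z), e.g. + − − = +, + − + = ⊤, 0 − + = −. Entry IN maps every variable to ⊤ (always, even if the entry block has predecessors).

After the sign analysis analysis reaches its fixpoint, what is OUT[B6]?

Answer: {a: ⊤, b: ⊤, c: ⊤, d: +, e: +, f: ⊤}

Derivation:
Fixpoint table:
  B0:  IN=(all ⊤)  OUT={c:-; rest ⊤}
  B1:  IN={c:-; rest ⊤}  OUT={c:-, e:+; rest ⊤}
  B2:  IN={c:-, e:+; rest ⊤}  OUT={a:+, c:-, e:+; rest ⊤}
  B3:  IN={a:+, c:-, e:+; rest ⊤}  OUT={a:0, c:-, e:+; rest ⊤}
  B4:  IN={a:0, c:-, e:+; rest ⊤}  OUT={a:0, c:0, e:+; rest ⊤}
  B5:  IN={a:0, e:+; rest ⊤}  OUT={a:0, d:+, e:+; rest ⊤}
  B6:  IN={d:+, e:+; rest ⊤}  OUT={d:+, e:+; rest ⊤}
  B7:  IN={d:+, e:+; rest ⊤}  OUT={d:+, e:+; rest ⊤}
  B8:  IN={d:+, e:+; rest ⊤}  OUT={c:-, d:+, e:+, f:+; rest ⊤}
  B9:  IN={d:+, e:+; rest ⊤}  OUT={b:-, c:-, d:+, e:+, f:+; rest ⊤}

Merge at B6: IN[B6] = OUT[B5] ⊔ OUT[B8] = {a: ⊤, b: ⊤, c: ⊤, d: +, e: +, f: ⊤}
Applying B6's transfer function to that IN value gives OUT[B6] (row B6 above).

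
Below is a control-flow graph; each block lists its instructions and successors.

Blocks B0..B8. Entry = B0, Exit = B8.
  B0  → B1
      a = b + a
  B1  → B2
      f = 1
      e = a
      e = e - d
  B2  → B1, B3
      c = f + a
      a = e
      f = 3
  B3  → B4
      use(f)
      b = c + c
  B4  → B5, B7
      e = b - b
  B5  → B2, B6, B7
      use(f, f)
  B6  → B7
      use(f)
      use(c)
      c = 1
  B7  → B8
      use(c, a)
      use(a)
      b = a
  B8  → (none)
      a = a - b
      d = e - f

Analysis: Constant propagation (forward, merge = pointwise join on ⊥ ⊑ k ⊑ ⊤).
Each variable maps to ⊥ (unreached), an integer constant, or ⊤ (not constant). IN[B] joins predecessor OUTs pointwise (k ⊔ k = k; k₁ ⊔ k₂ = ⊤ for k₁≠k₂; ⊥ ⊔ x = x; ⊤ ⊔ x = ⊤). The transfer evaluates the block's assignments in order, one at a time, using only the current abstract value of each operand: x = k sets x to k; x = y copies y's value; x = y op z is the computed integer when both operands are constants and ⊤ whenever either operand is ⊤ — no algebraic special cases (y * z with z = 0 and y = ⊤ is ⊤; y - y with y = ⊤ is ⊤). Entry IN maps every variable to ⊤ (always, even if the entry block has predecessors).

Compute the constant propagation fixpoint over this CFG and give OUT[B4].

Fixpoint table:
  B0:   IN=(all ⊤)   OUT=(all ⊤)
  B1:   IN=(all ⊤)   OUT={f:1; rest ⊤}
  B2:   IN=(all ⊤)   OUT={f:3; rest ⊤}
  B3:   IN={f:3; rest ⊤}   OUT={f:3; rest ⊤}
  B4:   IN={f:3; rest ⊤}   OUT={f:3; rest ⊤}
  B5:   IN={f:3; rest ⊤}   OUT={f:3; rest ⊤}
  B6:   IN={f:3; rest ⊤}   OUT={c:1, f:3; rest ⊤}
  B7:   IN={f:3; rest ⊤}   OUT={f:3; rest ⊤}
  B8:   IN={f:3; rest ⊤}   OUT={f:3; rest ⊤}

Merge at B4: IN[B4] = OUT[B3] = {a: ⊤, b: ⊤, c: ⊤, d: ⊤, e: ⊤, f: 3}
Applying B4's transfer function to that IN value gives OUT[B4] (row B4 above).

Answer: {a: ⊤, b: ⊤, c: ⊤, d: ⊤, e: ⊤, f: 3}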